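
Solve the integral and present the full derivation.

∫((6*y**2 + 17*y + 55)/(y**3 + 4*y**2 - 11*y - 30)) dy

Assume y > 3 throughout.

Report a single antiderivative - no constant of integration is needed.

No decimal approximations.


Step 1. Decompose ∫((6*y**2 + 17*y + 55)/(y**3 + 4*y**2 - 11*y - 30)) dy by partial fractions, (6*y**2 + 17*y + 55)/(y**3 + 4*y**2 - 11*y - 30) = 5/(y + 5) - 3/(y + 2) + 4/(y - 3): now ∫(4/(y - 3)) dy + ∫(-3/(y + 2)) dy + ∫(5/(y + 5)) dy.
Step 2. Evaluate the standard form [assuming y > -5]: now 5*log(y + 5) + ∫(4/(y - 3)) dy + ∫(-3/(y + 2)) dy.
Step 3. Evaluate the standard form [assuming y > -2]: now -3*log(y + 2) + 5*log(y + 5) + ∫(4/(y - 3)) dy.
Step 4. Evaluate the standard form [assuming y > 3]: now 4*log(y - 3) - 3*log(y + 2) + 5*log(y + 5).
Answer: 4*log(y - 3) - 3*log(y + 2) + 5*log(y + 5).


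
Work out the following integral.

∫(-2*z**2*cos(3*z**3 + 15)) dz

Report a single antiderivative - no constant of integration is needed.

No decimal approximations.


Answer: -2*sin(3*z**3 + 15)/9.


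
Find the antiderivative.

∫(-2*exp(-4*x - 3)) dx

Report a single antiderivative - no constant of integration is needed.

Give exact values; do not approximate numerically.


Answer: exp(-4*x - 3)/2.


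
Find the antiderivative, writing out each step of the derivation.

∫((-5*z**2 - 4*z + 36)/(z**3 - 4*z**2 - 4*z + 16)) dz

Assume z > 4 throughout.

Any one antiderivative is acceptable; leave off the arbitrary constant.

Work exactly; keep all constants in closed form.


Step 1. Decompose ∫((-5*z**2 - 4*z + 36)/(z**3 - 4*z**2 - 4*z + 16)) dz by partial fractions, (-5*z**2 - 4*z + 36)/(z**3 - 4*z**2 - 4*z + 16) = 1/(z + 2) - 1/(z - 2) - 5/(z - 4): now ∫(-5/(z - 4)) dz + ∫(-1/(z - 2)) dz + ∫(1/(z + 2)) dz.
Step 2. Evaluate the standard form [assuming z > 4]: now -5*log(z - 4) + ∫(-1/(z - 2)) dz + ∫(1/(z + 2)) dz.
Step 3. Evaluate the standard form [assuming z > -2]: now -5*log(z - 4) + log(z + 2) + ∫(-1/(z - 2)) dz.
Step 4. Evaluate the standard form [assuming z > 2]: now -5*log(z - 4) - log(z - 2) + log(z + 2).
Answer: -5*log(z - 4) - log(z - 2) + log(z + 2).


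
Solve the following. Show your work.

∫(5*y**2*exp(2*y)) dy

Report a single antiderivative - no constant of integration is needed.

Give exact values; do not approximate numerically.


Step 1. Integrate ∫(5*y**2*exp(2*y)) dy by parts with u = y**2, dv = (5*exp(2*y)) dy, so v = 5*exp(2*y)/2: now 5*y**2*exp(2*y)/2 + ∫(-5*y*exp(2*y)) dy.
Step 2. Integrate ∫(-5*y*exp(2*y)) dy by parts with u = y, dv = (-5*exp(2*y)) dy, so v = -5*exp(2*y)/2: now 5*y**2*exp(2*y)/2 - 5*y*exp(2*y)/2 + ∫(5*exp(2*y)/2) dy.
Step 3. Evaluate the standard form: now 5*y**2*exp(2*y)/2 - 5*y*exp(2*y)/2 + 5*exp(2*y)/4.
Answer: 5*y**2*exp(2*y)/2 - 5*y*exp(2*y)/2 + 5*exp(2*y)/4.


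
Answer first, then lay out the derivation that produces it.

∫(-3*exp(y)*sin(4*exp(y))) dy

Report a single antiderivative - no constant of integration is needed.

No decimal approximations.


The answer is 3*cos(4*exp(y))/4.
Step 1. Substitute u = exp(y), turning ∫(-3*exp(y)*sin(4*exp(y))) dy into ∫(-3*sin(4*u)) du: now ∫(-3*sin(4*u)) du.
Step 2. Evaluate the standard form: now 3*cos(4*u)/4.
Step 3. Substitute back u = exp(y): now 3*cos(4*exp(y))/4.
Answer: 3*cos(4*exp(y))/4.


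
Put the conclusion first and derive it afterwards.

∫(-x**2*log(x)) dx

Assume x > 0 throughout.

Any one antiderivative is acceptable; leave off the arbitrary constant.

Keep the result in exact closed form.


The answer is -x**3*log(x)/3 + x**3/9.
Step 1. Integrate ∫(-x**2*log(x)) dx by parts with u = log(x), dv = (-x**2) dx, so v = -x**3/3 [assuming x > 0]: now -x**3*log(x)/3 + ∫(x**2/3) dx.
Step 2. Evaluate the standard form: now -x**3*log(x)/3 + x**3/9.
Answer: -x**3*log(x)/3 + x**3/9.


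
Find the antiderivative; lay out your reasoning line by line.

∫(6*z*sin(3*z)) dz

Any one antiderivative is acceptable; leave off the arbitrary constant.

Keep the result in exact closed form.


Step 1. Integrate ∫(6*z*sin(3*z)) dz by parts with u = z, dv = (6*sin(3*z)) dz, so v = -2*cos(3*z): now -2*z*cos(3*z) + ∫(2*cos(3*z)) dz.
Step 2. Evaluate the standard form: now -2*z*cos(3*z) + 2*sin(3*z)/3.
Answer: -2*z*cos(3*z) + 2*sin(3*z)/3.


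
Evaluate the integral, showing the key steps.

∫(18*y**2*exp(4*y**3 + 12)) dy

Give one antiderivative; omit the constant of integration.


Step 1. Substitute u = y**3 + 3, turning ∫(18*y**2*exp(4*y**3 + 12)) dy into ∫(6*exp(4*u)) du: now ∫(6*exp(4*u)) du.
Step 2. Evaluate the standard form: now 3*exp(4*u)/2.
Step 3. Substitute back u = y**3 + 3: now 3*exp(4*y**3 + 12)/2.
Answer: 3*exp(4*y**3 + 12)/2.


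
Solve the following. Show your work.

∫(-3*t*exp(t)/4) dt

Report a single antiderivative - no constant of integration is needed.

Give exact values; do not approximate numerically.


Step 1. Integrate ∫(-3*t*exp(t)/4) dt by parts with u = t, dv = (-3*exp(t)/4) dt, so v = -3*exp(t)/4: now -3*t*exp(t)/4 + ∫(3*exp(t)/4) dt.
Step 2. Evaluate the standard form: now -3*t*exp(t)/4 + 3*exp(t)/4.
Answer: -3*t*exp(t)/4 + 3*exp(t)/4.


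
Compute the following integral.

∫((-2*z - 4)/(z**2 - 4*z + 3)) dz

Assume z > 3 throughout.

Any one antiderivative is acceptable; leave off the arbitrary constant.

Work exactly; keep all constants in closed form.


Answer: -5*log(z - 3) + 3*log(z - 1).


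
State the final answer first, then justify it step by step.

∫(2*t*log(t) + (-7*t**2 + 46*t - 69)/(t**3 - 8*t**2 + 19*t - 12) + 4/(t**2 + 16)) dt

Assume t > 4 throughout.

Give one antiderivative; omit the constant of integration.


The answer is t**2*log(t) - t**2/2 + log(t - 4) - 3*log(t - 3) - 5*log(t - 1) + atan(t/4).
Step 1. Rewrite: now ∫(2*t*log(t)) dt + ∫((-7*t**2 + 46*t - 69)/(t**3 - 8*t**2 + 19*t - 12)) dt + ∫(4/(t**2 + 16)) dt.
Step 2. Evaluate the standard form: now atan(t/4) + ∫(2*t*log(t)) dt + ∫((-7*t**2 + 46*t - 69)/(t**3 - 8*t**2 + 19*t - 12)) dt.
Step 3. Decompose ∫((-7*t**2 + 46*t - 69)/(t**3 - 8*t**2 + 19*t - 12)) dt by partial fractions, (-7*t**2 + 46*t - 69)/(t**3 - 8*t**2 + 19*t - 12) = -5/(t - 1) - 3/(t - 3) + 1/(t - 4): now atan(t/4) + ∫(2*t*log(t)) dt + ∫(1/(t - 4)) dt + ∫(-3/(t - 3)) dt + ∫(-5/(t - 1)) dt.
Step 4. Evaluate the standard form [assuming t > 3]: now -3*log(t - 3) + atan(t/4) + ∫(2*t*log(t)) dt + ∫(1/(t - 4)) dt + ∫(-5/(t - 1)) dt.
Step 5. Evaluate the standard form [assuming t > 4]: now log(t - 4) - 3*log(t - 3) + atan(t/4) + ∫(2*t*log(t)) dt + ∫(-5/(t - 1)) dt.
Step 6. Evaluate the standard form [assuming t > 1]: now log(t - 4) - 3*log(t - 3) - 5*log(t - 1) + atan(t/4) + ∫(2*t*log(t)) dt.
Step 7. Integrate ∫(2*t*log(t)) dt by parts with u = log(t), dv = (2*t) dt, so v = t**2 [assuming t > 0]: now t**2*log(t) + log(t - 4) - 3*log(t - 3) - 5*log(t - 1) + atan(t/4) + ∫(-t) dt.
Step 8. Evaluate the standard form: now t**2*log(t) - t**2/2 + log(t - 4) - 3*log(t - 3) - 5*log(t - 1) + atan(t/4).
Answer: t**2*log(t) - t**2/2 + log(t - 4) - 3*log(t - 3) - 5*log(t - 1) + atan(t/4).


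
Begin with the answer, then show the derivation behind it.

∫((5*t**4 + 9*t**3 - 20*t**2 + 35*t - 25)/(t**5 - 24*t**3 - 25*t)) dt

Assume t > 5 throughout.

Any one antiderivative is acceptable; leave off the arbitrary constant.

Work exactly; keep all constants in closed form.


The answer is log(t) + 3*log(t - 5) + log(t + 5) - atan(t).
Step 1. Decompose ∫((5*t**4 + 9*t**3 - 20*t**2 + 35*t - 25)/(t**5 - 24*t**3 - 25*t)) dt by partial fractions, (5*t**4 + 9*t**3 - 20*t**2 + 35*t - 25)/(t**5 - 24*t**3 - 25*t) = -1/(t**2 + 1) + 1/(t + 5) + 3/(t - 5) + 1/t: now ∫(1/t) dt + ∫(3/(t - 5)) dt + ∫(1/(t + 5)) dt + ∫(-1/(t**2 + 1)) dt.
Step 2. Evaluate the standard form [assuming t > 5]: now 3*log(t - 5) + ∫(1/t) dt + ∫(1/(t + 5)) dt + ∫(-1/(t**2 + 1)) dt.
Step 3. Evaluate the standard form [assuming t > -5]: now 3*log(t - 5) + log(t + 5) + ∫(1/t) dt + ∫(-1/(t**2 + 1)) dt.
Step 4. Evaluate the standard form [assuming t > 0]: now log(t) + 3*log(t - 5) + log(t + 5) + ∫(-1/(t**2 + 1)) dt.
Step 5. Evaluate the standard form: now log(t) + 3*log(t - 5) + log(t + 5) - atan(t).
Answer: log(t) + 3*log(t - 5) + log(t + 5) - atan(t).


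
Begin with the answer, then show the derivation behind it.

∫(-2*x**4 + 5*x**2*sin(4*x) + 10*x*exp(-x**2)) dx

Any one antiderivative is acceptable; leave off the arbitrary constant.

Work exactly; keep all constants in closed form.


The answer is -2*x**5/5 - 5*x**2*cos(4*x)/4 + 5*x*sin(4*x)/8 + 5*cos(4*x)/32 - 5*exp(-x**2).
Step 1. Rewrite: now ∫(-2*x**4) dx + ∫(10*x*exp(-x**2)) dx + ∫(5*x**2*sin(4*x)) dx.
Step 2. Evaluate the standard form: now -2*x**5/5 + ∫(10*x*exp(-x**2)) dx + ∫(5*x**2*sin(4*x)) dx.
Step 3. Integrate ∫(5*x**2*sin(4*x)) dx by parts with u = x**2, dv = (5*sin(4*x)) dx, so v = -5*cos(4*x)/4: now -2*x**5/5 - 5*x**2*cos(4*x)/4 + ∫(10*x*exp(-x**2)) dx + ∫(5*x*cos(4*x)/2) dx.
Step 4. Integrate ∫(5*x*cos(4*x)/2) dx by parts with u = x, dv = (5*cos(4*x)/2) dx, so v = 5*sin(4*x)/8: now -2*x**5/5 - 5*x**2*cos(4*x)/4 + 5*x*sin(4*x)/8 + ∫(10*x*exp(-x**2)) dx + ∫(-5*sin(4*x)/8) dx.
Step 5. Evaluate the standard form: now -2*x**5/5 - 5*x**2*cos(4*x)/4 + 5*x*sin(4*x)/8 + 5*cos(4*x)/32 + ∫(10*x*exp(-x**2)) dx.
Step 6. Substitute u = x**2, turning ∫(10*x*exp(-x**2)) dx into ∫(5*exp(-u)) du: now -2*x**5/5 - 5*x**2*cos(4*x)/4 + 5*x*sin(4*x)/8 + 5*cos(4*x)/32 + ∫(5*exp(-u)) du.
Step 7. Evaluate the standard form: now -2*x**5/5 - 5*x**2*cos(4*x)/4 + 5*x*sin(4*x)/8 + 5*cos(4*x)/32 - 5*exp(-u).
Step 8. Substitute back u = x**2: now -2*x**5/5 - 5*x**2*cos(4*x)/4 + 5*x*sin(4*x)/8 + 5*cos(4*x)/32 - 5*exp(-x**2).
Answer: -2*x**5/5 - 5*x**2*cos(4*x)/4 + 5*x*sin(4*x)/8 + 5*cos(4*x)/32 - 5*exp(-x**2).


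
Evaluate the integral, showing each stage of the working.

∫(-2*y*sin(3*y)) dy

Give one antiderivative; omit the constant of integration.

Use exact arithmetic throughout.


Step 1. Integrate ∫(-2*y*sin(3*y)) dy by parts with u = y, dv = (-2*sin(3*y)) dy, so v = 2*cos(3*y)/3: now 2*y*cos(3*y)/3 + ∫(-2*cos(3*y)/3) dy.
Step 2. Evaluate the standard form: now 2*y*cos(3*y)/3 - 2*sin(3*y)/9.
Answer: 2*y*cos(3*y)/3 - 2*sin(3*y)/9.


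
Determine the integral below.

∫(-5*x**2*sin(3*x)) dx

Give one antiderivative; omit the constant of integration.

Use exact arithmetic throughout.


Answer: 5*x**2*cos(3*x)/3 - 10*x*sin(3*x)/9 - 10*cos(3*x)/27.


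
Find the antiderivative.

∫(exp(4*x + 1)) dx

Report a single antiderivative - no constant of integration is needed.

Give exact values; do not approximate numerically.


Answer: exp(4*x + 1)/4.


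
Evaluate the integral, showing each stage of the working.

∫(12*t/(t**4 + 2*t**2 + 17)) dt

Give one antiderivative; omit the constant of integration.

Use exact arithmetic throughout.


Step 1. Substitute u = t**2 + 1, turning ∫(12*t/(t**4 + 2*t**2 + 17)) dt into ∫(6/(u**2 + 16)) du: now ∫(6/(u**2 + 16)) du.
Step 2. Evaluate the standard form: now 3*atan(u/4)/2.
Step 3. Substitute back u = t**2 + 1: now 3*atan(t**2/4 + 1/4)/2.
Answer: 3*atan(t**2/4 + 1/4)/2.


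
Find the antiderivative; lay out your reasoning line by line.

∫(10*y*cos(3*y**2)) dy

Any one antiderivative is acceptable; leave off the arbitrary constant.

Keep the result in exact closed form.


Step 1. Substitute u = y**2, turning ∫(10*y*cos(3*y**2)) dy into ∫(5*cos(3*u)) du: now ∫(5*cos(3*u)) du.
Step 2. Evaluate the standard form: now 5*sin(3*u)/3.
Step 3. Substitute back u = y**2: now 5*sin(3*y**2)/3.
Answer: 5*sin(3*y**2)/3.


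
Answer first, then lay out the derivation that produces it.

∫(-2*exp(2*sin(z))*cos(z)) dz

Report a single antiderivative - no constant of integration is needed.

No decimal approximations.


The answer is -exp(2*sin(z)).
Step 1. Substitute u = sin(z), turning ∫(-2*exp(2*sin(z))*cos(z)) dz into ∫(-2*exp(2*u)) du: now ∫(-2*exp(2*u)) du.
Step 2. Evaluate the standard form: now -exp(2*u).
Step 3. Substitute back u = sin(z): now -exp(2*sin(z)).
Answer: -exp(2*sin(z)).


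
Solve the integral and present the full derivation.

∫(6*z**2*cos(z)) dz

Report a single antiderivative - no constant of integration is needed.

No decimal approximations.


Step 1. Integrate ∫(6*z**2*cos(z)) dz by parts with u = z**2, dv = (6*cos(z)) dz, so v = 6*sin(z): now 6*z**2*sin(z) + ∫(-12*z*sin(z)) dz.
Step 2. Integrate ∫(-12*z*sin(z)) dz by parts with u = z, dv = (-12*sin(z)) dz, so v = 12*cos(z): now 6*z**2*sin(z) + 12*z*cos(z) + ∫(-12*cos(z)) dz.
Step 3. Evaluate the standard form: now 6*z**2*sin(z) + 12*z*cos(z) - 12*sin(z).
Answer: 6*z**2*sin(z) + 12*z*cos(z) - 12*sin(z).


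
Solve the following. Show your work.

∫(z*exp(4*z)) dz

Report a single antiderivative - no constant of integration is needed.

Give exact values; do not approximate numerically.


Step 1. Integrate ∫(z*exp(4*z)) dz by parts with u = z, dv = (exp(4*z)) dz, so v = exp(4*z)/4: now z*exp(4*z)/4 + ∫(-exp(4*z)/4) dz.
Step 2. Evaluate the standard form: now z*exp(4*z)/4 - exp(4*z)/16.
Answer: z*exp(4*z)/4 - exp(4*z)/16.


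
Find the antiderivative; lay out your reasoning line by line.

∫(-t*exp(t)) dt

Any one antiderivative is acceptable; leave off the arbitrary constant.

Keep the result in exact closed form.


Step 1. Integrate ∫(-t*exp(t)) dt by parts with u = t, dv = (-exp(t)) dt, so v = -exp(t): now -t*exp(t) + ∫(exp(t)) dt.
Step 2. Evaluate the standard form: now -t*exp(t) + exp(t).
Answer: -t*exp(t) + exp(t).


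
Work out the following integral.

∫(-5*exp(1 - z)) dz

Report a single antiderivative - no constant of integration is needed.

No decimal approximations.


Answer: 5*exp(1 - z).


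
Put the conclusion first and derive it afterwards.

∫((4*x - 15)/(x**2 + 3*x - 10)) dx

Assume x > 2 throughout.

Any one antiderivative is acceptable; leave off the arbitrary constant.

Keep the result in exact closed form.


The answer is -log(x - 2) + 5*log(x + 5).
Step 1. Decompose ∫((4*x - 15)/(x**2 + 3*x - 10)) dx by partial fractions, (4*x - 15)/(x**2 + 3*x - 10) = 5/(x + 5) - 1/(x - 2): now ∫(-1/(x - 2)) dx + ∫(5/(x + 5)) dx.
Step 2. Evaluate the standard form [assuming x > 2]: now -log(x - 2) + ∫(5/(x + 5)) dx.
Step 3. Evaluate the standard form [assuming x > -5]: now -log(x - 2) + 5*log(x + 5).
Answer: -log(x - 2) + 5*log(x + 5).


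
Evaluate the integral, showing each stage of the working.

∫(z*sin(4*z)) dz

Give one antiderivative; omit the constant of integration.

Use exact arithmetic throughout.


Step 1. Integrate ∫(z*sin(4*z)) dz by parts with u = z, dv = (sin(4*z)) dz, so v = -cos(4*z)/4: now -z*cos(4*z)/4 + ∫(cos(4*z)/4) dz.
Step 2. Evaluate the standard form: now -z*cos(4*z)/4 + sin(4*z)/16.
Answer: -z*cos(4*z)/4 + sin(4*z)/16.


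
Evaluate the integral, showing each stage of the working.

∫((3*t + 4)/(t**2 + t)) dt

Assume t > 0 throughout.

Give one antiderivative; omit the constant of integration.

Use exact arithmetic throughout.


Step 1. Decompose ∫((3*t + 4)/(t**2 + t)) dt by partial fractions, (3*t + 4)/(t**2 + t) = -1/(t + 1) + 4/t: now ∫(4/t) dt + ∫(-1/(t + 1)) dt.
Step 2. Evaluate the standard form [assuming t > 0]: now 4*log(t) + ∫(-1/(t + 1)) dt.
Step 3. Evaluate the standard form [assuming t > -1]: now 4*log(t) - log(t + 1).
Answer: 4*log(t) - log(t + 1).


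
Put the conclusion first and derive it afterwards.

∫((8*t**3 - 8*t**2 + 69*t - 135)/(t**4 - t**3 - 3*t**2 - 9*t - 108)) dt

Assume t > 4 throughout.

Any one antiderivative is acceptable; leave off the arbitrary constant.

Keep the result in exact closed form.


The answer is 3*log(t - 4) + 5*log(t + 3) + atan(t/3).
Step 1. Decompose ∫((8*t**3 - 8*t**2 + 69*t - 135)/(t**4 - t**3 - 3*t**2 - 9*t - 108)) dt by partial fractions, (8*t**3 - 8*t**2 + 69*t - 135)/(t**4 - t**3 - 3*t**2 - 9*t - 108) = 3/(t**2 + 9) + 5/(t + 3) + 3/(t - 4): now ∫(3/(t - 4)) dt + ∫(5/(t + 3)) dt + ∫(3/(t**2 + 9)) dt.
Step 2. Evaluate the standard form [assuming t > 4]: now 3*log(t - 4) + ∫(5/(t + 3)) dt + ∫(3/(t**2 + 9)) dt.
Step 3. Evaluate the standard form [assuming t > -3]: now 3*log(t - 4) + 5*log(t + 3) + ∫(3/(t**2 + 9)) dt.
Step 4. Evaluate the standard form: now 3*log(t - 4) + 5*log(t + 3) + atan(t/3).
Answer: 3*log(t - 4) + 5*log(t + 3) + atan(t/3).


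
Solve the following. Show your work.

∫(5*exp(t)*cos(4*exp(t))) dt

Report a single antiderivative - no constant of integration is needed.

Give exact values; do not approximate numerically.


Step 1. Substitute u = exp(t), turning ∫(5*exp(t)*cos(4*exp(t))) dt into ∫(5*cos(4*u)) du: now ∫(5*cos(4*u)) du.
Step 2. Evaluate the standard form: now 5*sin(4*u)/4.
Step 3. Substitute back u = exp(t): now 5*sin(4*exp(t))/4.
Answer: 5*sin(4*exp(t))/4.


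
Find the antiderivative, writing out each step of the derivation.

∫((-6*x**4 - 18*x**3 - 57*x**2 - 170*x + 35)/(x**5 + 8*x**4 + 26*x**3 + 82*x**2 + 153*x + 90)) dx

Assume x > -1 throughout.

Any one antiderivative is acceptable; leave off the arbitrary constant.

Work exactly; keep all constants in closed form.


Step 1. Decompose ∫((-6*x**4 - 18*x**3 - 57*x**2 - 170*x + 35)/(x**5 + 8*x**4 + 26*x**3 + 82*x**2 + 153*x + 90)) dx by partial fractions, (-6*x**4 - 18*x**3 - 57*x**2 - 170*x + 35)/(x**5 + 8*x**4 + 26*x**3 + 82*x**2 + 153*x + 90) = -1/(x**2 + 9) - 5/(x + 5) - 5/(x + 2) + 4/(x + 1): now ∫(4/(x + 1)) dx + ∫(-5/(x + 2)) dx + ∫(-5/(x + 5)) dx + ∫(-1/(x**2 + 9)) dx.
Step 2. Evaluate the standard form [assuming x > -5]: now -5*log(x + 5) + ∫(4/(x + 1)) dx + ∫(-5/(x + 2)) dx + ∫(-1/(x**2 + 9)) dx.
Step 3. Evaluate the standard form [assuming x > -1]: now 4*log(x + 1) - 5*log(x + 5) + ∫(-5/(x + 2)) dx + ∫(-1/(x**2 + 9)) dx.
Step 4. Evaluate the standard form [assuming x > -2]: now 4*log(x + 1) - 5*log(x + 2) - 5*log(x + 5) + ∫(-1/(x**2 + 9)) dx.
Step 5. Evaluate the standard form: now 4*log(x + 1) - 5*log(x + 2) - 5*log(x + 5) - atan(x/3)/3.
Answer: 4*log(x + 1) - 5*log(x + 2) - 5*log(x + 5) - atan(x/3)/3.


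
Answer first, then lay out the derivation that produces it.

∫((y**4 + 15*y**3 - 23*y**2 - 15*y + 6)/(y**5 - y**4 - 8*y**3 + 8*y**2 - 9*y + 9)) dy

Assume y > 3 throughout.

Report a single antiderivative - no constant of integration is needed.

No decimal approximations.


The answer is 2*log(y - 3) + log(y - 1) - 2*log(y + 3) + 3*atan(y).
Step 1. Decompose ∫((y**4 + 15*y**3 - 23*y**2 - 15*y + 6)/(y**5 - y**4 - 8*y**3 + 8*y**2 - 9*y + 9)) dy by partial fractions, (y**4 + 15*y**3 - 23*y**2 - 15*y + 6)/(y**5 - y**4 - 8*y**3 + 8*y**2 - 9*y + 9) = 3/(y**2 + 1) - 2/(y + 3) + 1/(y - 1) + 2/(y - 3): now ∫(2/(y - 3)) dy + ∫(1/(y - 1)) dy + ∫(-2/(y + 3)) dy + ∫(3/(y**2 + 1)) dy.
Step 2. Evaluate the standard form [assuming y > 3]: now 2*log(y - 3) + ∫(1/(y - 1)) dy + ∫(-2/(y + 3)) dy + ∫(3/(y**2 + 1)) dy.
Step 3. Evaluate the standard form [assuming y > 1]: now 2*log(y - 3) + log(y - 1) + ∫(-2/(y + 3)) dy + ∫(3/(y**2 + 1)) dy.
Step 4. Evaluate the standard form [assuming y > -3]: now 2*log(y - 3) + log(y - 1) - 2*log(y + 3) + ∫(3/(y**2 + 1)) dy.
Step 5. Evaluate the standard form: now 2*log(y - 3) + log(y - 1) - 2*log(y + 3) + 3*atan(y).
Answer: 2*log(y - 3) + log(y - 1) - 2*log(y + 3) + 3*atan(y).


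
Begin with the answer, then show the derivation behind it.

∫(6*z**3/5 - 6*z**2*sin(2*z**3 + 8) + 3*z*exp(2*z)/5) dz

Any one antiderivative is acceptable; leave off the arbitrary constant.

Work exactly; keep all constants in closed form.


The answer is 3*z**4/10 + 3*z*exp(2*z)/10 - 3*exp(2*z)/20 + cos(2*z**3 + 8).
Step 1. Rewrite: now ∫(6*z**3/5) dz + ∫(3*z*exp(2*z)/5) dz + ∫(-6*z**2*sin(2*z**3 + 8)) dz.
Step 2. Evaluate the standard form: now 3*z**4/10 + ∫(3*z*exp(2*z)/5) dz + ∫(-6*z**2*sin(2*z**3 + 8)) dz.
Step 3. Substitute u = z**3 + 4, turning ∫(-6*z**2*sin(2*z**3 + 8)) dz into ∫(-2*sin(2*u)) du: now 3*z**4/10 + ∫(3*z*exp(2*z)/5) dz + ∫(-2*sin(2*u)) du.
Step 4. Evaluate the standard form: now 3*z**4/10 + cos(2*u) + ∫(3*z*exp(2*z)/5) dz.
Step 5. Substitute back u = z**3 + 4: now 3*z**4/10 + cos(2*z**3 + 8) + ∫(3*z*exp(2*z)/5) dz.
Step 6. Integrate ∫(3*z*exp(2*z)/5) dz by parts with u = z, dv = (3*exp(2*z)/5) dz, so v = 3*exp(2*z)/10: now 3*z**4/10 + 3*z*exp(2*z)/10 + cos(2*z**3 + 8) + ∫(-3*exp(2*z)/10) dz.
Step 7. Evaluate the standard form: now 3*z**4/10 + 3*z*exp(2*z)/10 - 3*exp(2*z)/20 + cos(2*z**3 + 8).
Answer: 3*z**4/10 + 3*z*exp(2*z)/10 - 3*exp(2*z)/20 + cos(2*z**3 + 8).


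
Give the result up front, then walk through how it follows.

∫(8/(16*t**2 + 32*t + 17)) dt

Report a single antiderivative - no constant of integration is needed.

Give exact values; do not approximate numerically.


The answer is 2*atan(4*t + 4).
Step 1. Substitute u = 4*t + 4, turning ∫(8/(16*t**2 + 32*t + 17)) dt into ∫(2/(u**2 + 1)) du: now ∫(2/(u**2 + 1)) du.
Step 2. Evaluate the standard form: now 2*atan(u).
Step 3. Substitute back u = 4*t + 4: now 2*atan(4*t + 4).
Answer: 2*atan(4*t + 4).


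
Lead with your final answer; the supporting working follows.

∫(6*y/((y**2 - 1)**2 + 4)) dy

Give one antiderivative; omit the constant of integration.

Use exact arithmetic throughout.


The answer is 3*atan(y**2/2 - 1/2)/2.
Step 1. Substitute u = y**2 - 1, turning ∫(6*y/((y**2 - 1)**2 + 4)) dy into ∫(3/(u**2 + 4)) du: now ∫(3/(u**2 + 4)) du.
Step 2. Evaluate the standard form: now 3*atan(u/2)/2.
Step 3. Substitute back u = y**2 - 1: now 3*atan(y**2/2 - 1/2)/2.
Answer: 3*atan(y**2/2 - 1/2)/2.


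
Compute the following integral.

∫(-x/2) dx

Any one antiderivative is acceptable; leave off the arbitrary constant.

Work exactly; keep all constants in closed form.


Answer: -x**2/4.


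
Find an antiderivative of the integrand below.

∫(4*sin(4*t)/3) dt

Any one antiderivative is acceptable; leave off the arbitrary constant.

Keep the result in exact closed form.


Answer: -cos(4*t)/3.


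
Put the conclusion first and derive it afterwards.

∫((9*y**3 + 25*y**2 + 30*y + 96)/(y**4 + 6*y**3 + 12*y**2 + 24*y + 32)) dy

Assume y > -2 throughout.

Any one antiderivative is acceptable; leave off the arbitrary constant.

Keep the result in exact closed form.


The answer is 4*log(y + 2) + 5*log(y + 4) - atan(y/2)/2.
Step 1. Decompose ∫((9*y**3 + 25*y**2 + 30*y + 96)/(y**4 + 6*y**3 + 12*y**2 + 24*y + 32)) dy by partial fractions, (9*y**3 + 25*y**2 + 30*y + 96)/(y**4 + 6*y**3 + 12*y**2 + 24*y + 32) = -1/(y**2 + 4) + 5/(y + 4) + 4/(y + 2): now ∫(4/(y + 2)) dy + ∫(5/(y + 4)) dy + ∫(-1/(y**2 + 4)) dy.
Step 2. Evaluate the standard form [assuming y > -4]: now 5*log(y + 4) + ∫(4/(y + 2)) dy + ∫(-1/(y**2 + 4)) dy.
Step 3. Evaluate the standard form [assuming y > -2]: now 4*log(y + 2) + 5*log(y + 4) + ∫(-1/(y**2 + 4)) dy.
Step 4. Evaluate the standard form: now 4*log(y + 2) + 5*log(y + 4) - atan(y/2)/2.
Answer: 4*log(y + 2) + 5*log(y + 4) - atan(y/2)/2.


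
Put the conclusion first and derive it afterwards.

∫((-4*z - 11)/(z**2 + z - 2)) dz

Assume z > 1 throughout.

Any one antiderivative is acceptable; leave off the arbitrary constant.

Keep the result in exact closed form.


The answer is -5*log(z - 1) + log(z + 2).
Step 1. Decompose ∫((-4*z - 11)/(z**2 + z - 2)) dz by partial fractions, (-4*z - 11)/(z**2 + z - 2) = 1/(z + 2) - 5/(z - 1): now ∫(-5/(z - 1)) dz + ∫(1/(z + 2)) dz.
Step 2. Evaluate the standard form [assuming z > 1]: now -5*log(z - 1) + ∫(1/(z + 2)) dz.
Step 3. Evaluate the standard form [assuming z > -2]: now -5*log(z - 1) + log(z + 2).
Answer: -5*log(z - 1) + log(z + 2).


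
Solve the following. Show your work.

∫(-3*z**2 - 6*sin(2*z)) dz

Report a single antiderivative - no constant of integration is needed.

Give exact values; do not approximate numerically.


Step 1. Rewrite: now ∫(-3*z**2) dz + ∫(-6*sin(2*z)) dz.
Step 2. Evaluate the standard form: now 3*cos(2*z) + ∫(-3*z**2) dz.
Step 3. Evaluate the standard form: now -z**3 + 3*cos(2*z).
Answer: -z**3 + 3*cos(2*z).


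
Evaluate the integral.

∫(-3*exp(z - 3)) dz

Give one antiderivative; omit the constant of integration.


Answer: -3*exp(z - 3).


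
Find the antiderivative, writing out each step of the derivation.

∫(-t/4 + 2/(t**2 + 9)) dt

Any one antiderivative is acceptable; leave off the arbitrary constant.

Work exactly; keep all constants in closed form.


Step 1. Rewrite: now ∫(-t/4) dt + ∫(2/(t**2 + 9)) dt.
Step 2. Evaluate the standard form: now 2*atan(t/3)/3 + ∫(-t/4) dt.
Step 3. Evaluate the standard form: now -t**2/8 + 2*atan(t/3)/3.
Answer: -t**2/8 + 2*atan(t/3)/3.


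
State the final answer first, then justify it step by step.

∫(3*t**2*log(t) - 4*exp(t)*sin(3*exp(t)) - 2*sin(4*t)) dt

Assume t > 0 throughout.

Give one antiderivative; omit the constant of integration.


The answer is t**3*log(t) - t**3/3 + cos(4*t)/2 + 4*cos(3*exp(t))/3.
Step 1. Rewrite: now ∫(3*t**2*log(t)) dt + ∫(-4*exp(t)*sin(3*exp(t))) dt + ∫(-2*sin(4*t)) dt.
Step 2. Evaluate the standard form: now cos(4*t)/2 + ∫(3*t**2*log(t)) dt + ∫(-4*exp(t)*sin(3*exp(t))) dt.
Step 3. Substitute u = exp(t), turning ∫(-4*exp(t)*sin(3*exp(t))) dt into ∫(-4*sin(3*u)) du: now cos(4*t)/2 + ∫(3*t**2*log(t)) dt + ∫(-4*sin(3*u)) du.
Step 4. Evaluate the standard form: now cos(4*t)/2 + 4*cos(3*u)/3 + ∫(3*t**2*log(t)) dt.
Step 5. Substitute back u = exp(t): now cos(4*t)/2 + 4*cos(3*exp(t))/3 + ∫(3*t**2*log(t)) dt.
Step 6. Integrate ∫(3*t**2*log(t)) dt by parts with u = log(t), dv = (3*t**2) dt, so v = t**3 [assuming t > 0]: now t**3*log(t) + cos(4*t)/2 + 4*cos(3*exp(t))/3 + ∫(-t**2) dt.
Step 7. Evaluate the standard form: now t**3*log(t) - t**3/3 + cos(4*t)/2 + 4*cos(3*exp(t))/3.
Answer: t**3*log(t) - t**3/3 + cos(4*t)/2 + 4*cos(3*exp(t))/3.


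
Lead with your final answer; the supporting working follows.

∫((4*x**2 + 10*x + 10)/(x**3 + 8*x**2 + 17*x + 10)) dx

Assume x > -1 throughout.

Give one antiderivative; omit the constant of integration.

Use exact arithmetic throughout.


The answer is log(x + 1) - 2*log(x + 2) + 5*log(x + 5).
Step 1. Decompose ∫((4*x**2 + 10*x + 10)/(x**3 + 8*x**2 + 17*x + 10)) dx by partial fractions, (4*x**2 + 10*x + 10)/(x**3 + 8*x**2 + 17*x + 10) = 5/(x + 5) - 2/(x + 2) + 1/(x + 1): now ∫(1/(x + 1)) dx + ∫(-2/(x + 2)) dx + ∫(5/(x + 5)) dx.
Step 2. Evaluate the standard form [assuming x > -1]: now log(x + 1) + ∫(-2/(x + 2)) dx + ∫(5/(x + 5)) dx.
Step 3. Evaluate the standard form [assuming x > -5]: now log(x + 1) + 5*log(x + 5) + ∫(-2/(x + 2)) dx.
Step 4. Evaluate the standard form [assuming x > -2]: now log(x + 1) - 2*log(x + 2) + 5*log(x + 5).
Answer: log(x + 1) - 2*log(x + 2) + 5*log(x + 5).


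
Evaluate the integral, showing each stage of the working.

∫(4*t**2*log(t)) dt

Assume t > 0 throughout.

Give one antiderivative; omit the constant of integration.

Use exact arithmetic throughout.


Step 1. Integrate ∫(4*t**2*log(t)) dt by parts with u = log(t), dv = (4*t**2) dt, so v = 4*t**3/3 [assuming t > 0]: now 4*t**3*log(t)/3 + ∫(-4*t**2/3) dt.
Step 2. Evaluate the standard form: now 4*t**3*log(t)/3 - 4*t**3/9.
Answer: 4*t**3*log(t)/3 - 4*t**3/9.


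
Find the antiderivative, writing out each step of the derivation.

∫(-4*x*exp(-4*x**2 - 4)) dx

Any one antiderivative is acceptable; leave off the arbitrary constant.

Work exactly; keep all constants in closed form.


Step 1. Substitute u = x**2 + 1, turning ∫(-4*x*exp(-4*x**2 - 4)) dx into ∫(-2*exp(-4*u)) du: now ∫(-2*exp(-4*u)) du.
Step 2. Evaluate the standard form: now exp(-4*u)/2.
Step 3. Substitute back u = x**2 + 1: now exp(-4*x**2 - 4)/2.
Answer: exp(-4*x**2 - 4)/2.


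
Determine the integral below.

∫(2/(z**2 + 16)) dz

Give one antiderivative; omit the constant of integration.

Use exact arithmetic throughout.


Answer: atan(z/4)/2.


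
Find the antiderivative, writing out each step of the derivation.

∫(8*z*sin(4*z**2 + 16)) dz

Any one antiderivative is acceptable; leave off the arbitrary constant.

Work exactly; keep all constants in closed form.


Step 1. Substitute u = z**2 + 4, turning ∫(8*z*sin(4*z**2 + 16)) dz into ∫(4*sin(4*u)) du: now ∫(4*sin(4*u)) du.
Step 2. Evaluate the standard form: now -cos(4*u).
Step 3. Substitute back u = z**2 + 4: now -cos(4*z**2 + 16).
Answer: -cos(4*z**2 + 16).


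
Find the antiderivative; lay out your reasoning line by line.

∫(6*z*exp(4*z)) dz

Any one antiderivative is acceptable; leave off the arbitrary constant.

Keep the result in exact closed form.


Step 1. Integrate ∫(6*z*exp(4*z)) dz by parts with u = z, dv = (6*exp(4*z)) dz, so v = 3*exp(4*z)/2: now 3*z*exp(4*z)/2 + ∫(-3*exp(4*z)/2) dz.
Step 2. Evaluate the standard form: now 3*z*exp(4*z)/2 - 3*exp(4*z)/8.
Answer: 3*z*exp(4*z)/2 - 3*exp(4*z)/8.


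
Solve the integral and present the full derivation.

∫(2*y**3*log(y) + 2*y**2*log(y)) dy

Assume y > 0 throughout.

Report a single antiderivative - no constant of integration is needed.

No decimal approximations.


Step 1. Rewrite: now ∫(2*y**2*log(y)) dy + ∫(2*y**3*log(y)) dy.
Step 2. Integrate ∫(2*y**3*log(y)) dy by parts with u = log(y), dv = (2*y**3) dy, so v = y**4/2 [assuming y > 0]: now y**4*log(y)/2 + ∫(-y**3/2) dy + ∫(2*y**2*log(y)) dy.
Step 3. Evaluate the standard form: now y**4*log(y)/2 - y**4/8 + ∫(2*y**2*log(y)) dy.
Step 4. Integrate ∫(2*y**2*log(y)) dy by parts with u = log(y), dv = (2*y**2) dy, so v = 2*y**3/3 [assuming y > 0]: now y**4*log(y)/2 - y**4/8 + 2*y**3*log(y)/3 + ∫(-2*y**2/3) dy.
Step 5. Evaluate the standard form: now y**4*log(y)/2 - y**4/8 + 2*y**3*log(y)/3 - 2*y**3/9.
Answer: y**4*log(y)/2 - y**4/8 + 2*y**3*log(y)/3 - 2*y**3/9.


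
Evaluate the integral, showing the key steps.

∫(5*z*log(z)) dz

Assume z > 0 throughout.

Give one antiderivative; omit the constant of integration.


Step 1. Integrate ∫(5*z*log(z)) dz by parts with u = log(z), dv = (5*z) dz, so v = 5*z**2/2 [assuming z > 0]: now 5*z**2*log(z)/2 + ∫(-5*z/2) dz.
Step 2. Evaluate the standard form: now 5*z**2*log(z)/2 - 5*z**2/4.
Answer: 5*z**2*log(z)/2 - 5*z**2/4.


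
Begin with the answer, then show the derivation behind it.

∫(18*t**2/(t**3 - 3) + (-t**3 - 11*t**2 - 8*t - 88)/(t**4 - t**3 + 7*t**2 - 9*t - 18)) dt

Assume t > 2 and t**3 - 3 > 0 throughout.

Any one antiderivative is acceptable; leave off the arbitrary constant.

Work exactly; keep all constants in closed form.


The answer is -4*log(t - 2) + 3*log(t + 1) + 6*log(t**3 - 3) - atan(t/3)/3.
Step 1. Rewrite: now ∫(18*t**2/(t**3 - 3)) dt + ∫((-t**3 - 11*t**2 - 8*t - 88)/(t**4 - t**3 + 7*t**2 - 9*t - 18)) dt.
Step 2. Decompose ∫((-t**3 - 11*t**2 - 8*t - 88)/(t**4 - t**3 + 7*t**2 - 9*t - 18)) dt by partial fractions, (-t**3 - 11*t**2 - 8*t - 88)/(t**4 - t**3 + 7*t**2 - 9*t - 18) = -1/(t**2 + 9) + 3/(t + 1) - 4/(t - 2): now ∫(18*t**2/(t**3 - 3)) dt + ∫(-4/(t - 2)) dt + ∫(3/(t + 1)) dt + ∫(-1/(t**2 + 9)) dt.
Step 3. Evaluate the standard form [assuming t > 2]: now -4*log(t - 2) + ∫(18*t**2/(t**3 - 3)) dt + ∫(3/(t + 1)) dt + ∫(-1/(t**2 + 9)) dt.
Step 4. Evaluate the standard form [assuming t > -1]: now -4*log(t - 2) + 3*log(t + 1) + ∫(18*t**2/(t**3 - 3)) dt + ∫(-1/(t**2 + 9)) dt.
Step 5. Evaluate the standard form: now -4*log(t - 2) + 3*log(t + 1) - atan(t/3)/3 + ∫(18*t**2/(t**3 - 3)) dt.
Step 6. Substitute u = t**3 - 3, turning ∫(18*t**2/(t**3 - 3)) dt into ∫(6/u) du: now -4*log(t - 2) + 3*log(t + 1) - atan(t/3)/3 + ∫(6/u) du.
Step 7. Evaluate the standard form [assuming u > 0]: now 6*log(u) - 4*log(t - 2) + 3*log(t + 1) - atan(t/3)/3.
Step 8. Substitute back u = t**3 - 3: now -4*log(t - 2) + 3*log(t + 1) + 6*log(t**3 - 3) - atan(t/3)/3.
Answer: -4*log(t - 2) + 3*log(t + 1) + 6*log(t**3 - 3) - atan(t/3)/3.


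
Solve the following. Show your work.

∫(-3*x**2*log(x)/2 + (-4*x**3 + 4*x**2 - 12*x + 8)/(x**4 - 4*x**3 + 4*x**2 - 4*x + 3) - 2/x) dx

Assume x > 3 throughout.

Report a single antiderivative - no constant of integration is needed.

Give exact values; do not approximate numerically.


Step 1. Rewrite: now ∫(-2/x) dx + ∫(-3*x**2*log(x)/2) dx + ∫((-4*x**3 + 4*x**2 - 12*x + 8)/(x**4 - 4*x**3 + 4*x**2 - 4*x + 3)) dx.
Step 2. Decompose ∫((-4*x**3 + 4*x**2 - 12*x + 8)/(x**4 - 4*x**3 + 4*x**2 - 4*x + 3)) dx by partial fractions, (-4*x**3 + 4*x**2 - 12*x + 8)/(x**4 - 4*x**3 + 4*x**2 - 4*x + 3) = 2/(x**2 + 1) + 1/(x - 1) - 5/(x - 3): now ∫(-2/x) dx + ∫(-3*x**2*log(x)/2) dx + ∫(-5/(x - 3)) dx + ∫(1/(x - 1)) dx + ∫(2/(x**2 + 1)) dx.
Step 3. Evaluate the standard form [assuming x > 3]: now -5*log(x - 3) + ∫(-2/x) dx + ∫(-3*x**2*log(x)/2) dx + ∫(1/(x - 1)) dx + ∫(2/(x**2 + 1)) dx.
Step 4. Evaluate the standard form [assuming x > 1]: now -5*log(x - 3) + log(x - 1) + ∫(-2/x) dx + ∫(-3*x**2*log(x)/2) dx + ∫(2/(x**2 + 1)) dx.
Step 5. Evaluate the standard form: now -5*log(x - 3) + log(x - 1) + 2*atan(x) + ∫(-2/x) dx + ∫(-3*x**2*log(x)/2) dx.
Step 6. Evaluate the standard form [assuming x > 0]: now -2*log(x) - 5*log(x - 3) + log(x - 1) + 2*atan(x) + ∫(-3*x**2*log(x)/2) dx.
Step 7. Integrate ∫(-3*x**2*log(x)/2) dx by parts with u = log(x), dv = (-3*x**2/2) dx, so v = -x**3/2 [assuming x > 0]: now -x**3*log(x)/2 - 2*log(x) - 5*log(x - 3) + log(x - 1) + 2*atan(x) + ∫(x**2/2) dx.
Step 8. Evaluate the standard form: now -x**3*log(x)/2 + x**3/6 - 2*log(x) - 5*log(x - 3) + log(x - 1) + 2*atan(x).
Answer: -x**3*log(x)/2 + x**3/6 - 2*log(x) - 5*log(x - 3) + log(x - 1) + 2*atan(x).


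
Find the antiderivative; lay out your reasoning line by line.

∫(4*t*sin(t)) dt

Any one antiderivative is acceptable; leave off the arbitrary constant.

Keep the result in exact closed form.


Step 1. Integrate ∫(4*t*sin(t)) dt by parts with u = t, dv = (4*sin(t)) dt, so v = -4*cos(t): now -4*t*cos(t) + ∫(4*cos(t)) dt.
Step 2. Evaluate the standard form: now -4*t*cos(t) + 4*sin(t).
Answer: -4*t*cos(t) + 4*sin(t).


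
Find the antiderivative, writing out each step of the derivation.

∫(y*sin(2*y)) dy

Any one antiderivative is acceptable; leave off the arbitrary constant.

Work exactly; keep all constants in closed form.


Step 1. Integrate ∫(y*sin(2*y)) dy by parts with u = y, dv = (sin(2*y)) dy, so v = -cos(2*y)/2: now -y*cos(2*y)/2 + ∫(cos(2*y)/2) dy.
Step 2. Evaluate the standard form: now -y*cos(2*y)/2 + sin(2*y)/4.
Answer: -y*cos(2*y)/2 + sin(2*y)/4.


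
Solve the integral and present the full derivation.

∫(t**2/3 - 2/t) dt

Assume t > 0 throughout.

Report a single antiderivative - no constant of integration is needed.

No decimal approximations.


Step 1. Rewrite: now ∫(-2/t) dt + ∫(t**2/3) dt.
Step 2. Evaluate the standard form [assuming t > 0]: now -2*log(t) + ∫(t**2/3) dt.
Step 3. Evaluate the standard form: now t**3/9 - 2*log(t).
Answer: t**3/9 - 2*log(t).


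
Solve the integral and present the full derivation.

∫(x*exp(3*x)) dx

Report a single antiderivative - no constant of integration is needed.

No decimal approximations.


Step 1. Integrate ∫(x*exp(3*x)) dx by parts with u = x, dv = (exp(3*x)) dx, so v = exp(3*x)/3: now x*exp(3*x)/3 + ∫(-exp(3*x)/3) dx.
Step 2. Evaluate the standard form: now x*exp(3*x)/3 - exp(3*x)/9.
Answer: x*exp(3*x)/3 - exp(3*x)/9.


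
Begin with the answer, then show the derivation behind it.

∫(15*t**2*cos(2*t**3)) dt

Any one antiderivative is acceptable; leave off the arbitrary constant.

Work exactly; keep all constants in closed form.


The answer is 5*sin(2*t**3)/2.
Step 1. Substitute u = t**3, turning ∫(15*t**2*cos(2*t**3)) dt into ∫(5*cos(2*u)) du: now ∫(5*cos(2*u)) du.
Step 2. Evaluate the standard form: now 5*sin(2*u)/2.
Step 3. Substitute back u = t**3: now 5*sin(2*t**3)/2.
Answer: 5*sin(2*t**3)/2.


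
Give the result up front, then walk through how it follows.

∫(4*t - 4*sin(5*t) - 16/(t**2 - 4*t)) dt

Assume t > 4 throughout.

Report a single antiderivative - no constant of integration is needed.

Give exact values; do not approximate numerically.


The answer is 2*t**2 + 4*log(t) - 4*log(t - 4) + 4*cos(5*t)/5.
Step 1. Rewrite: now ∫(4*t) dt + ∫(-16/(t**2 - 4*t)) dt + ∫(-4*sin(5*t)) dt.
Step 2. Evaluate the standard form: now 2*t**2 + ∫(-16/(t**2 - 4*t)) dt + ∫(-4*sin(5*t)) dt.
Step 3. Decompose ∫(-16/(t**2 - 4*t)) dt by partial fractions, -16/(t**2 - 4*t) = -4/(t - 4) + 4/t: now 2*t**2 + ∫(4/t) dt + ∫(-4/(t - 4)) dt + ∫(-4*sin(5*t)) dt.
Step 4. Evaluate the standard form [assuming t > 4]: now 2*t**2 - 4*log(t - 4) + ∫(4/t) dt + ∫(-4*sin(5*t)) dt.
Step 5. Evaluate the standard form [assuming t > 0]: now 2*t**2 + 4*log(t) - 4*log(t - 4) + ∫(-4*sin(5*t)) dt.
Step 6. Evaluate the standard form: now 2*t**2 + 4*log(t) - 4*log(t - 4) + 4*cos(5*t)/5.
Answer: 2*t**2 + 4*log(t) - 4*log(t - 4) + 4*cos(5*t)/5.


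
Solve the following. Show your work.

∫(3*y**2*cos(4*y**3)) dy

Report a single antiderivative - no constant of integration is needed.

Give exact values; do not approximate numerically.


Step 1. Substitute u = y**3, turning ∫(3*y**2*cos(4*y**3)) dy into ∫(cos(4*u)) du: now ∫(cos(4*u)) du.
Step 2. Evaluate the standard form: now sin(4*u)/4.
Step 3. Substitute back u = y**3: now sin(4*y**3)/4.
Answer: sin(4*y**3)/4.


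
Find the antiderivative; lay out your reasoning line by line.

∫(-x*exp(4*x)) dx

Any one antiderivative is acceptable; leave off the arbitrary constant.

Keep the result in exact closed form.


Step 1. Integrate ∫(-x*exp(4*x)) dx by parts with u = x, dv = (-exp(4*x)) dx, so v = -exp(4*x)/4: now -x*exp(4*x)/4 + ∫(exp(4*x)/4) dx.
Step 2. Evaluate the standard form: now -x*exp(4*x)/4 + exp(4*x)/16.
Answer: -x*exp(4*x)/4 + exp(4*x)/16.


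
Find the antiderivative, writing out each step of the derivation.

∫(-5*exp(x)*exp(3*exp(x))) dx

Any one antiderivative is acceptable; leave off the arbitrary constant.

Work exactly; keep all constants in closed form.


Step 1. Substitute u = exp(x), turning ∫(-5*exp(x)*exp(3*exp(x))) dx into ∫(-5*exp(3*u)) du: now ∫(-5*exp(3*u)) du.
Step 2. Evaluate the standard form: now -5*exp(3*u)/3.
Step 3. Substitute back u = exp(x): now -5*exp(3*exp(x))/3.
Answer: -5*exp(3*exp(x))/3.


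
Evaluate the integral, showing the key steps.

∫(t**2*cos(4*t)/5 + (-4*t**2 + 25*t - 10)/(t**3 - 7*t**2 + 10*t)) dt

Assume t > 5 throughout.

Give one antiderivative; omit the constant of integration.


Step 1. Rewrite: now ∫(t**2*cos(4*t)/5) dt + ∫((-4*t**2 + 25*t - 10)/(t**3 - 7*t**2 + 10*t)) dt.
Step 2. Decompose ∫((-4*t**2 + 25*t - 10)/(t**3 - 7*t**2 + 10*t)) dt by partial fractions, (-4*t**2 + 25*t - 10)/(t**3 - 7*t**2 + 10*t) = -4/(t - 2) + 1/(t - 5) - 1/t: now ∫(-1/t) dt + ∫(t**2*cos(4*t)/5) dt + ∫(1/(t - 5)) dt + ∫(-4/(t - 2)) dt.
Step 3. Evaluate the standard form [assuming t > 2]: now -4*log(t - 2) + ∫(-1/t) dt + ∫(t**2*cos(4*t)/5) dt + ∫(1/(t - 5)) dt.
Step 4. Evaluate the standard form [assuming t > 5]: now log(t - 5) - 4*log(t - 2) + ∫(-1/t) dt + ∫(t**2*cos(4*t)/5) dt.
Step 5. Evaluate the standard form [assuming t > 0]: now -log(t) + log(t - 5) - 4*log(t - 2) + ∫(t**2*cos(4*t)/5) dt.
Step 6. Integrate ∫(t**2*cos(4*t)/5) dt by parts with u = t**2, dv = (cos(4*t)/5) dt, so v = sin(4*t)/20: now t**2*sin(4*t)/20 - log(t) + log(t - 5) - 4*log(t - 2) + ∫(-t*sin(4*t)/10) dt.
Step 7. Integrate ∫(-t*sin(4*t)/10) dt by parts with u = t, dv = (-sin(4*t)/10) dt, so v = cos(4*t)/40: now t**2*sin(4*t)/20 + t*cos(4*t)/40 - log(t) + log(t - 5) - 4*log(t - 2) + ∫(-cos(4*t)/40) dt.
Step 8. Evaluate the standard form: now t**2*sin(4*t)/20 + t*cos(4*t)/40 - log(t) + log(t - 5) - 4*log(t - 2) - sin(4*t)/160.
Answer: t**2*sin(4*t)/20 + t*cos(4*t)/40 - log(t) + log(t - 5) - 4*log(t - 2) - sin(4*t)/160.


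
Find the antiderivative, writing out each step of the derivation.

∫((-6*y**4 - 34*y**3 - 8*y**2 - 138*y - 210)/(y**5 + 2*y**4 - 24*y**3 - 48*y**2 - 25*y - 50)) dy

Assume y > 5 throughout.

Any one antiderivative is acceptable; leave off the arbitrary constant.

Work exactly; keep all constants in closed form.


Step 1. Decompose ∫((-6*y**4 - 34*y**3 - 8*y**2 - 138*y - 210)/(y**5 + 2*y**4 - 24*y**3 - 48*y**2 - 25*y - 50)) dy by partial fractions, (-6*y**4 - 34*y**3 - 8*y**2 - 138*y - 210)/(y**5 + 2*y**4 - 24*y**3 - 48*y**2 - 25*y - 50) = 4/(y**2 + 1) + 1/(y + 5) - 2/(y + 2) - 5/(y - 5): now ∫(-5/(y - 5)) dy + ∫(-2/(y + 2)) dy + ∫(1/(y + 5)) dy + ∫(4/(y**2 + 1)) dy.
Step 2. Evaluate the standard form [assuming y > -2]: now -2*log(y + 2) + ∫(-5/(y - 5)) dy + ∫(1/(y + 5)) dy + ∫(4/(y**2 + 1)) dy.
Step 3. Evaluate the standard form [assuming y > 5]: now -5*log(y - 5) - 2*log(y + 2) + ∫(1/(y + 5)) dy + ∫(4/(y**2 + 1)) dy.
Step 4. Evaluate the standard form [assuming y > -5]: now -5*log(y - 5) - 2*log(y + 2) + log(y + 5) + ∫(4/(y**2 + 1)) dy.
Step 5. Evaluate the standard form: now -5*log(y - 5) - 2*log(y + 2) + log(y + 5) + 4*atan(y).
Answer: -5*log(y - 5) - 2*log(y + 2) + log(y + 5) + 4*atan(y).
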